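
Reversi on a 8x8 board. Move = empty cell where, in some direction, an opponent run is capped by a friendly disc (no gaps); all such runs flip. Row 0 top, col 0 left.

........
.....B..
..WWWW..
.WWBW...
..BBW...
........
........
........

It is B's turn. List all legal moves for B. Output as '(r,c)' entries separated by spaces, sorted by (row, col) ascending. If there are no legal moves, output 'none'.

(1,1): flips 1 -> legal
(1,2): flips 2 -> legal
(1,3): flips 1 -> legal
(1,4): no bracket -> illegal
(1,6): flips 2 -> legal
(2,0): flips 1 -> legal
(2,1): flips 1 -> legal
(2,6): no bracket -> illegal
(3,0): flips 2 -> legal
(3,5): flips 2 -> legal
(3,6): no bracket -> illegal
(4,0): no bracket -> illegal
(4,1): no bracket -> illegal
(4,5): flips 1 -> legal
(5,3): no bracket -> illegal
(5,4): no bracket -> illegal
(5,5): flips 1 -> legal

Answer: (1,1) (1,2) (1,3) (1,6) (2,0) (2,1) (3,0) (3,5) (4,5) (5,5)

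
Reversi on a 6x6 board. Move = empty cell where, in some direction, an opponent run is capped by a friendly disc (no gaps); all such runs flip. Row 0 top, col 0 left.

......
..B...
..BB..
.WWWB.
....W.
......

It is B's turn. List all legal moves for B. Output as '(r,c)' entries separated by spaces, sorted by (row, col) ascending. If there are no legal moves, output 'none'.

(2,0): no bracket -> illegal
(2,1): no bracket -> illegal
(2,4): no bracket -> illegal
(3,0): flips 3 -> legal
(3,5): no bracket -> illegal
(4,0): flips 1 -> legal
(4,1): flips 1 -> legal
(4,2): flips 1 -> legal
(4,3): flips 1 -> legal
(4,5): no bracket -> illegal
(5,3): no bracket -> illegal
(5,4): flips 1 -> legal
(5,5): flips 2 -> legal

Answer: (3,0) (4,0) (4,1) (4,2) (4,3) (5,4) (5,5)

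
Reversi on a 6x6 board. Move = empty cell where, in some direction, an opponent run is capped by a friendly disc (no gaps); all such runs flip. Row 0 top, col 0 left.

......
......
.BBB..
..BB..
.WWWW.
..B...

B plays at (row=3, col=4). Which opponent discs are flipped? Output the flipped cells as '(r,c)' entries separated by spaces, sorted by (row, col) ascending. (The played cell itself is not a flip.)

Answer: (4,3)

Derivation:
Dir NW: first cell 'B' (not opp) -> no flip
Dir N: first cell '.' (not opp) -> no flip
Dir NE: first cell '.' (not opp) -> no flip
Dir W: first cell 'B' (not opp) -> no flip
Dir E: first cell '.' (not opp) -> no flip
Dir SW: opp run (4,3) capped by B -> flip
Dir S: opp run (4,4), next='.' -> no flip
Dir SE: first cell '.' (not opp) -> no flip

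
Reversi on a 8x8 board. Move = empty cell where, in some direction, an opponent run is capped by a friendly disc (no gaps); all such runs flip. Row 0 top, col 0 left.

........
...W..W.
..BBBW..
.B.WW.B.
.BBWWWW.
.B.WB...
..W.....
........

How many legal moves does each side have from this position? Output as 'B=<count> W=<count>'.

Answer: B=13 W=16

Derivation:
-- B to move --
(0,2): flips 1 -> legal
(0,3): flips 1 -> legal
(0,4): flips 1 -> legal
(0,5): no bracket -> illegal
(0,6): no bracket -> illegal
(0,7): no bracket -> illegal
(1,2): no bracket -> illegal
(1,4): flips 1 -> legal
(1,5): no bracket -> illegal
(1,7): no bracket -> illegal
(2,6): flips 1 -> legal
(2,7): no bracket -> illegal
(3,2): flips 1 -> legal
(3,5): no bracket -> illegal
(3,7): no bracket -> illegal
(4,7): flips 4 -> legal
(5,2): flips 1 -> legal
(5,5): flips 2 -> legal
(5,6): flips 3 -> legal
(5,7): no bracket -> illegal
(6,1): no bracket -> illegal
(6,3): flips 3 -> legal
(6,4): flips 1 -> legal
(7,1): no bracket -> illegal
(7,2): no bracket -> illegal
(7,3): flips 1 -> legal
B mobility = 13
-- W to move --
(1,1): flips 1 -> legal
(1,2): flips 1 -> legal
(1,4): flips 1 -> legal
(1,5): flips 1 -> legal
(2,0): flips 2 -> legal
(2,1): flips 3 -> legal
(2,6): flips 1 -> legal
(2,7): flips 1 -> legal
(3,0): no bracket -> illegal
(3,2): no bracket -> illegal
(3,5): flips 1 -> legal
(3,7): no bracket -> illegal
(4,0): flips 5 -> legal
(4,7): flips 1 -> legal
(5,0): no bracket -> illegal
(5,2): no bracket -> illegal
(5,5): flips 1 -> legal
(6,0): flips 2 -> legal
(6,1): no bracket -> illegal
(6,3): flips 1 -> legal
(6,4): flips 1 -> legal
(6,5): flips 1 -> legal
W mobility = 16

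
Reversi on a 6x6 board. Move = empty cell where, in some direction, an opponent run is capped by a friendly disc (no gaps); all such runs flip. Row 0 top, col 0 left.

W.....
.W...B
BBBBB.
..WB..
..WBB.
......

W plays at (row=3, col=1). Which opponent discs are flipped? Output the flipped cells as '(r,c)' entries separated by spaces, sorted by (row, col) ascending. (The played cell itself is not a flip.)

Answer: (2,1)

Derivation:
Dir NW: opp run (2,0), next=edge -> no flip
Dir N: opp run (2,1) capped by W -> flip
Dir NE: opp run (2,2), next='.' -> no flip
Dir W: first cell '.' (not opp) -> no flip
Dir E: first cell 'W' (not opp) -> no flip
Dir SW: first cell '.' (not opp) -> no flip
Dir S: first cell '.' (not opp) -> no flip
Dir SE: first cell 'W' (not opp) -> no flip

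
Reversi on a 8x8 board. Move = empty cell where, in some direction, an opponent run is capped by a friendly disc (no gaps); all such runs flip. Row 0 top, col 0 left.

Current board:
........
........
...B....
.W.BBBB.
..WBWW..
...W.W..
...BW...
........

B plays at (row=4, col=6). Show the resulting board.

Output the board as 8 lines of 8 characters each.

Answer: ........
........
...B....
.W.BBBB.
..WBBBB.
...W.W..
...BW...
........

Derivation:
Place B at (4,6); scan 8 dirs for brackets.
Dir NW: first cell 'B' (not opp) -> no flip
Dir N: first cell 'B' (not opp) -> no flip
Dir NE: first cell '.' (not opp) -> no flip
Dir W: opp run (4,5) (4,4) capped by B -> flip
Dir E: first cell '.' (not opp) -> no flip
Dir SW: opp run (5,5) (6,4), next='.' -> no flip
Dir S: first cell '.' (not opp) -> no flip
Dir SE: first cell '.' (not opp) -> no flip
All flips: (4,4) (4,5)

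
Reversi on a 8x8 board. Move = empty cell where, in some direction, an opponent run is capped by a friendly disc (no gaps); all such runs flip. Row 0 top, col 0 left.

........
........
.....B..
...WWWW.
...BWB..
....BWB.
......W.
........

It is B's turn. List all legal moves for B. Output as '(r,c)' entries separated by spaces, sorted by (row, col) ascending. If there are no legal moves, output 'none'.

Answer: (2,3) (2,4) (2,7) (4,7) (6,5) (7,6)

Derivation:
(2,2): no bracket -> illegal
(2,3): flips 2 -> legal
(2,4): flips 2 -> legal
(2,6): no bracket -> illegal
(2,7): flips 1 -> legal
(3,2): no bracket -> illegal
(3,7): no bracket -> illegal
(4,2): no bracket -> illegal
(4,6): no bracket -> illegal
(4,7): flips 1 -> legal
(5,3): no bracket -> illegal
(5,7): no bracket -> illegal
(6,4): no bracket -> illegal
(6,5): flips 1 -> legal
(6,7): no bracket -> illegal
(7,5): no bracket -> illegal
(7,6): flips 1 -> legal
(7,7): no bracket -> illegal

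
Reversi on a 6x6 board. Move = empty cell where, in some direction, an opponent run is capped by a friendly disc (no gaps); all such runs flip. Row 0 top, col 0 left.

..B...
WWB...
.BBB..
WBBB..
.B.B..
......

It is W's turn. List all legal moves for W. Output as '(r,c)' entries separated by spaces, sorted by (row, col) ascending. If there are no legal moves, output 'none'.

Answer: (0,3) (1,3) (3,4) (4,4) (5,1) (5,2) (5,4)

Derivation:
(0,1): no bracket -> illegal
(0,3): flips 2 -> legal
(1,3): flips 1 -> legal
(1,4): no bracket -> illegal
(2,0): no bracket -> illegal
(2,4): no bracket -> illegal
(3,4): flips 3 -> legal
(4,0): no bracket -> illegal
(4,2): no bracket -> illegal
(4,4): flips 2 -> legal
(5,0): no bracket -> illegal
(5,1): flips 3 -> legal
(5,2): flips 1 -> legal
(5,3): no bracket -> illegal
(5,4): flips 3 -> legal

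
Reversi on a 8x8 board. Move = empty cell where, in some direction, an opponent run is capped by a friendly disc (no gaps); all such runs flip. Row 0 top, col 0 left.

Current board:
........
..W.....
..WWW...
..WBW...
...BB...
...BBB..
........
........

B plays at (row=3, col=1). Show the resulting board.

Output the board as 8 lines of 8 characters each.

Answer: ........
..W.....
..WWW...
.BBBW...
...BB...
...BBB..
........
........

Derivation:
Place B at (3,1); scan 8 dirs for brackets.
Dir NW: first cell '.' (not opp) -> no flip
Dir N: first cell '.' (not opp) -> no flip
Dir NE: opp run (2,2), next='.' -> no flip
Dir W: first cell '.' (not opp) -> no flip
Dir E: opp run (3,2) capped by B -> flip
Dir SW: first cell '.' (not opp) -> no flip
Dir S: first cell '.' (not opp) -> no flip
Dir SE: first cell '.' (not opp) -> no flip
All flips: (3,2)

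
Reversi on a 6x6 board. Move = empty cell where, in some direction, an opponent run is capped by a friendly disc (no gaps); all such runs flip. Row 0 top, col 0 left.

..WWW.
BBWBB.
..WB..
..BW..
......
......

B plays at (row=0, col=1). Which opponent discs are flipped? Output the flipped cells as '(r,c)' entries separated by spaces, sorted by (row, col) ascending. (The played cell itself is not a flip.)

Answer: (1,2)

Derivation:
Dir NW: edge -> no flip
Dir N: edge -> no flip
Dir NE: edge -> no flip
Dir W: first cell '.' (not opp) -> no flip
Dir E: opp run (0,2) (0,3) (0,4), next='.' -> no flip
Dir SW: first cell 'B' (not opp) -> no flip
Dir S: first cell 'B' (not opp) -> no flip
Dir SE: opp run (1,2) capped by B -> flip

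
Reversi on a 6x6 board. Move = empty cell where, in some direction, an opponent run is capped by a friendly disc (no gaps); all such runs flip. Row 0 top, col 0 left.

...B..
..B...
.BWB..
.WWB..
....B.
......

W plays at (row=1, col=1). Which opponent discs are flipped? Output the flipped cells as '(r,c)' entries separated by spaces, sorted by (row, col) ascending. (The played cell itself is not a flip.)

Answer: (2,1)

Derivation:
Dir NW: first cell '.' (not opp) -> no flip
Dir N: first cell '.' (not opp) -> no flip
Dir NE: first cell '.' (not opp) -> no flip
Dir W: first cell '.' (not opp) -> no flip
Dir E: opp run (1,2), next='.' -> no flip
Dir SW: first cell '.' (not opp) -> no flip
Dir S: opp run (2,1) capped by W -> flip
Dir SE: first cell 'W' (not opp) -> no flip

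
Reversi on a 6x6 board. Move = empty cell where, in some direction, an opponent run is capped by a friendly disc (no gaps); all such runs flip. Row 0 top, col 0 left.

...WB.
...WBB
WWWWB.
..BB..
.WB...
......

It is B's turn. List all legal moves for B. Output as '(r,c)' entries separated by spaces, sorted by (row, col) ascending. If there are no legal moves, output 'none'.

Answer: (0,2) (1,0) (1,1) (1,2) (3,1) (4,0) (5,0)

Derivation:
(0,2): flips 2 -> legal
(1,0): flips 1 -> legal
(1,1): flips 1 -> legal
(1,2): flips 2 -> legal
(3,0): no bracket -> illegal
(3,1): flips 2 -> legal
(3,4): no bracket -> illegal
(4,0): flips 1 -> legal
(5,0): flips 1 -> legal
(5,1): no bracket -> illegal
(5,2): no bracket -> illegal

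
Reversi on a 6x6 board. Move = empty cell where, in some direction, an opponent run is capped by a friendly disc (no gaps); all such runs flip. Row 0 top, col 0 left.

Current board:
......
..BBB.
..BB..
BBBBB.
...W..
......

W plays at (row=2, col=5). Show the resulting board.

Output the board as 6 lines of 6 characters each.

Place W at (2,5); scan 8 dirs for brackets.
Dir NW: opp run (1,4), next='.' -> no flip
Dir N: first cell '.' (not opp) -> no flip
Dir NE: edge -> no flip
Dir W: first cell '.' (not opp) -> no flip
Dir E: edge -> no flip
Dir SW: opp run (3,4) capped by W -> flip
Dir S: first cell '.' (not opp) -> no flip
Dir SE: edge -> no flip
All flips: (3,4)

Answer: ......
..BBB.
..BB.W
BBBBW.
...W..
......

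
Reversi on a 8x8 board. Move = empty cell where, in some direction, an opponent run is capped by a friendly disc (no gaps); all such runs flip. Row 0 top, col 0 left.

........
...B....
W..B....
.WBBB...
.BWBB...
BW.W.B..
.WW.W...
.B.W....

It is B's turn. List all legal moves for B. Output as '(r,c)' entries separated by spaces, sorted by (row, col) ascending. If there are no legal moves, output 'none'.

(1,0): no bracket -> illegal
(1,1): no bracket -> illegal
(2,1): flips 1 -> legal
(2,2): no bracket -> illegal
(3,0): flips 1 -> legal
(4,0): no bracket -> illegal
(5,2): flips 2 -> legal
(5,4): no bracket -> illegal
(6,0): flips 2 -> legal
(6,3): flips 1 -> legal
(6,5): no bracket -> illegal
(7,0): no bracket -> illegal
(7,2): flips 1 -> legal
(7,4): no bracket -> illegal
(7,5): no bracket -> illegal

Answer: (2,1) (3,0) (5,2) (6,0) (6,3) (7,2)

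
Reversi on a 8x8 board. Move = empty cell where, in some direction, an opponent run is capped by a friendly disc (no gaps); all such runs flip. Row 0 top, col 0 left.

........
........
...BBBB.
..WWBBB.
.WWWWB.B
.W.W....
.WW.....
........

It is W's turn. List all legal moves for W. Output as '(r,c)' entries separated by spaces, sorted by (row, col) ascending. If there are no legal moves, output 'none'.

(1,2): no bracket -> illegal
(1,3): flips 1 -> legal
(1,4): flips 3 -> legal
(1,5): flips 1 -> legal
(1,6): flips 2 -> legal
(1,7): flips 2 -> legal
(2,2): no bracket -> illegal
(2,7): no bracket -> illegal
(3,7): flips 3 -> legal
(4,6): flips 1 -> legal
(5,4): no bracket -> illegal
(5,5): no bracket -> illegal
(5,6): no bracket -> illegal
(5,7): no bracket -> illegal

Answer: (1,3) (1,4) (1,5) (1,6) (1,7) (3,7) (4,6)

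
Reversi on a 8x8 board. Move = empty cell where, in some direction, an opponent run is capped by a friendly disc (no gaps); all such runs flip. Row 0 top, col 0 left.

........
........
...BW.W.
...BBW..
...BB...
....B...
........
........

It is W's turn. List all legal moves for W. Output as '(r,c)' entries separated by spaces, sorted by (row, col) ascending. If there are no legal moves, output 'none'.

Answer: (2,2) (3,2) (4,2) (5,3) (6,4)

Derivation:
(1,2): no bracket -> illegal
(1,3): no bracket -> illegal
(1,4): no bracket -> illegal
(2,2): flips 1 -> legal
(2,5): no bracket -> illegal
(3,2): flips 2 -> legal
(4,2): flips 1 -> legal
(4,5): no bracket -> illegal
(5,2): no bracket -> illegal
(5,3): flips 1 -> legal
(5,5): no bracket -> illegal
(6,3): no bracket -> illegal
(6,4): flips 3 -> legal
(6,5): no bracket -> illegal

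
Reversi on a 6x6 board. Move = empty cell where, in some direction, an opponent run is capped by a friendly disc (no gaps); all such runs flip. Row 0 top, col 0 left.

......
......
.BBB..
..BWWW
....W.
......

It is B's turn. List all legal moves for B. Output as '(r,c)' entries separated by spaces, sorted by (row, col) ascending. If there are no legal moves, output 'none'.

(2,4): no bracket -> illegal
(2,5): no bracket -> illegal
(4,2): no bracket -> illegal
(4,3): flips 1 -> legal
(4,5): flips 1 -> legal
(5,3): no bracket -> illegal
(5,4): no bracket -> illegal
(5,5): flips 2 -> legal

Answer: (4,3) (4,5) (5,5)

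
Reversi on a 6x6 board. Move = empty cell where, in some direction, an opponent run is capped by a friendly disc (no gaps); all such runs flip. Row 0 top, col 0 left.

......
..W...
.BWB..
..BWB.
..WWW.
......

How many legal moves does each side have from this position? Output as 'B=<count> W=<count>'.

-- B to move --
(0,1): flips 1 -> legal
(0,2): flips 2 -> legal
(0,3): flips 1 -> legal
(1,1): no bracket -> illegal
(1,3): no bracket -> illegal
(2,4): no bracket -> illegal
(3,1): no bracket -> illegal
(3,5): no bracket -> illegal
(4,1): no bracket -> illegal
(4,5): no bracket -> illegal
(5,1): no bracket -> illegal
(5,2): flips 2 -> legal
(5,3): flips 2 -> legal
(5,4): flips 2 -> legal
(5,5): no bracket -> illegal
B mobility = 6
-- W to move --
(1,0): flips 2 -> legal
(1,1): no bracket -> illegal
(1,3): flips 1 -> legal
(1,4): no bracket -> illegal
(2,0): flips 1 -> legal
(2,4): flips 2 -> legal
(2,5): flips 1 -> legal
(3,0): flips 1 -> legal
(3,1): flips 1 -> legal
(3,5): flips 1 -> legal
(4,1): no bracket -> illegal
(4,5): flips 2 -> legal
W mobility = 9

Answer: B=6 W=9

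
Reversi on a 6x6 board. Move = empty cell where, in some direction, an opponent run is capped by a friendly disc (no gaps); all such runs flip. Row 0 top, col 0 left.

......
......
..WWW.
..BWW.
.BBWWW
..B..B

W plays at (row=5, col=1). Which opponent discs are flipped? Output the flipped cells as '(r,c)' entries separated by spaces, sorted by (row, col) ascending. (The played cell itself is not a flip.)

Dir NW: first cell '.' (not opp) -> no flip
Dir N: opp run (4,1), next='.' -> no flip
Dir NE: opp run (4,2) capped by W -> flip
Dir W: first cell '.' (not opp) -> no flip
Dir E: opp run (5,2), next='.' -> no flip
Dir SW: edge -> no flip
Dir S: edge -> no flip
Dir SE: edge -> no flip

Answer: (4,2)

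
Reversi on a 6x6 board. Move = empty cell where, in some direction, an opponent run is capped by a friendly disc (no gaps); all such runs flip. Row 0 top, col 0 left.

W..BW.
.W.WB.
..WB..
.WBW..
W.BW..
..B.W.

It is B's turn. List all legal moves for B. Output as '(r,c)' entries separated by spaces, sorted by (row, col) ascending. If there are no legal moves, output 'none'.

Answer: (0,5) (1,2) (2,0) (2,1) (2,4) (3,0) (3,4) (4,4) (5,3)

Derivation:
(0,1): no bracket -> illegal
(0,2): no bracket -> illegal
(0,5): flips 1 -> legal
(1,0): no bracket -> illegal
(1,2): flips 2 -> legal
(1,5): no bracket -> illegal
(2,0): flips 1 -> legal
(2,1): flips 1 -> legal
(2,4): flips 1 -> legal
(3,0): flips 1 -> legal
(3,4): flips 2 -> legal
(4,1): no bracket -> illegal
(4,4): flips 1 -> legal
(4,5): no bracket -> illegal
(5,0): no bracket -> illegal
(5,1): no bracket -> illegal
(5,3): flips 2 -> legal
(5,5): no bracket -> illegal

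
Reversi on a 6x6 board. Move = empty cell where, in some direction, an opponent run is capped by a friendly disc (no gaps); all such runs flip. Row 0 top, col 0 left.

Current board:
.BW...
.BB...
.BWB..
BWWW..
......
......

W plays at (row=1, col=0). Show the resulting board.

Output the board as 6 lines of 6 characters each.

Place W at (1,0); scan 8 dirs for brackets.
Dir NW: edge -> no flip
Dir N: first cell '.' (not opp) -> no flip
Dir NE: opp run (0,1), next=edge -> no flip
Dir W: edge -> no flip
Dir E: opp run (1,1) (1,2), next='.' -> no flip
Dir SW: edge -> no flip
Dir S: first cell '.' (not opp) -> no flip
Dir SE: opp run (2,1) capped by W -> flip
All flips: (2,1)

Answer: .BW...
WBB...
.WWB..
BWWW..
......
......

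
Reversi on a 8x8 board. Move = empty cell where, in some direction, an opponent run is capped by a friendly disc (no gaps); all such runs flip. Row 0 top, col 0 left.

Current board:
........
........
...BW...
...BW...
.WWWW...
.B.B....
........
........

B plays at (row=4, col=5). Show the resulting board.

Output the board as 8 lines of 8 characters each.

Answer: ........
........
...BW...
...BB...
.WWWWB..
.B.B....
........
........

Derivation:
Place B at (4,5); scan 8 dirs for brackets.
Dir NW: opp run (3,4) capped by B -> flip
Dir N: first cell '.' (not opp) -> no flip
Dir NE: first cell '.' (not opp) -> no flip
Dir W: opp run (4,4) (4,3) (4,2) (4,1), next='.' -> no flip
Dir E: first cell '.' (not opp) -> no flip
Dir SW: first cell '.' (not opp) -> no flip
Dir S: first cell '.' (not opp) -> no flip
Dir SE: first cell '.' (not opp) -> no flip
All flips: (3,4)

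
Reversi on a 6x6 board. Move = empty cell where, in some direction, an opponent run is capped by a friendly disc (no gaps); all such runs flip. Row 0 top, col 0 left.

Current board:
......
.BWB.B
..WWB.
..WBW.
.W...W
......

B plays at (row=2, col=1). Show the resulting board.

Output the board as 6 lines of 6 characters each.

Answer: ......
.BWB.B
.BBBB.
..WBW.
.W...W
......

Derivation:
Place B at (2,1); scan 8 dirs for brackets.
Dir NW: first cell '.' (not opp) -> no flip
Dir N: first cell 'B' (not opp) -> no flip
Dir NE: opp run (1,2), next='.' -> no flip
Dir W: first cell '.' (not opp) -> no flip
Dir E: opp run (2,2) (2,3) capped by B -> flip
Dir SW: first cell '.' (not opp) -> no flip
Dir S: first cell '.' (not opp) -> no flip
Dir SE: opp run (3,2), next='.' -> no flip
All flips: (2,2) (2,3)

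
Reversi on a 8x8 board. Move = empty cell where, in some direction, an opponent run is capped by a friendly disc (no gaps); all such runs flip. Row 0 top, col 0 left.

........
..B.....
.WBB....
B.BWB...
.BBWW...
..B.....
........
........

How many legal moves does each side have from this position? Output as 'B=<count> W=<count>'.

Answer: B=7 W=10

Derivation:
-- B to move --
(1,0): flips 1 -> legal
(1,1): no bracket -> illegal
(2,0): flips 1 -> legal
(2,4): flips 1 -> legal
(3,1): no bracket -> illegal
(3,5): no bracket -> illegal
(4,5): flips 2 -> legal
(5,3): flips 2 -> legal
(5,4): flips 2 -> legal
(5,5): flips 2 -> legal
B mobility = 7
-- W to move --
(0,1): no bracket -> illegal
(0,2): no bracket -> illegal
(0,3): flips 1 -> legal
(1,1): flips 1 -> legal
(1,3): flips 1 -> legal
(1,4): no bracket -> illegal
(2,0): no bracket -> illegal
(2,4): flips 3 -> legal
(2,5): flips 1 -> legal
(3,1): flips 1 -> legal
(3,5): flips 1 -> legal
(4,0): flips 2 -> legal
(4,5): no bracket -> illegal
(5,0): no bracket -> illegal
(5,1): flips 1 -> legal
(5,3): no bracket -> illegal
(6,1): flips 1 -> legal
(6,2): no bracket -> illegal
(6,3): no bracket -> illegal
W mobility = 10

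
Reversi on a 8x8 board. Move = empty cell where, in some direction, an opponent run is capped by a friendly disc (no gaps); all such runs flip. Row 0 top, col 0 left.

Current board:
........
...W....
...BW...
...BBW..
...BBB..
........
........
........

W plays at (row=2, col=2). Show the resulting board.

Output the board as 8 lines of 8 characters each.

Answer: ........
...W....
..WWW...
...BBW..
...BBB..
........
........
........

Derivation:
Place W at (2,2); scan 8 dirs for brackets.
Dir NW: first cell '.' (not opp) -> no flip
Dir N: first cell '.' (not opp) -> no flip
Dir NE: first cell 'W' (not opp) -> no flip
Dir W: first cell '.' (not opp) -> no flip
Dir E: opp run (2,3) capped by W -> flip
Dir SW: first cell '.' (not opp) -> no flip
Dir S: first cell '.' (not opp) -> no flip
Dir SE: opp run (3,3) (4,4), next='.' -> no flip
All flips: (2,3)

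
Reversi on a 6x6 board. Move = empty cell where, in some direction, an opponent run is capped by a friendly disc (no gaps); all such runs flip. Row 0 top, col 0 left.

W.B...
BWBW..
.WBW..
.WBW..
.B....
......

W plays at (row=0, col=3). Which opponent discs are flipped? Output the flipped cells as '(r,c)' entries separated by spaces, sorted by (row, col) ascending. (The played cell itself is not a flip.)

Dir NW: edge -> no flip
Dir N: edge -> no flip
Dir NE: edge -> no flip
Dir W: opp run (0,2), next='.' -> no flip
Dir E: first cell '.' (not opp) -> no flip
Dir SW: opp run (1,2) capped by W -> flip
Dir S: first cell 'W' (not opp) -> no flip
Dir SE: first cell '.' (not opp) -> no flip

Answer: (1,2)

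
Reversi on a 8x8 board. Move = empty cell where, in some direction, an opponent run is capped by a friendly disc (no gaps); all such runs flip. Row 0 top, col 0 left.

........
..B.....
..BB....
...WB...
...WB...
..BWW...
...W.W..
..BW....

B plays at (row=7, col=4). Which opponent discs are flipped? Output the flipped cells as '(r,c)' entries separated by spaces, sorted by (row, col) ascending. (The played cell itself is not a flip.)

Dir NW: opp run (6,3) capped by B -> flip
Dir N: first cell '.' (not opp) -> no flip
Dir NE: opp run (6,5), next='.' -> no flip
Dir W: opp run (7,3) capped by B -> flip
Dir E: first cell '.' (not opp) -> no flip
Dir SW: edge -> no flip
Dir S: edge -> no flip
Dir SE: edge -> no flip

Answer: (6,3) (7,3)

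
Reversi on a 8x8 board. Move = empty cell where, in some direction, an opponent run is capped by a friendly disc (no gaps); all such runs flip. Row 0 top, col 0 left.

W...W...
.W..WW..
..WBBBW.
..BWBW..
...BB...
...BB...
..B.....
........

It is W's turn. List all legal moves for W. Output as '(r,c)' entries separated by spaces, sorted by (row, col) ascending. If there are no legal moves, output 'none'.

(1,2): no bracket -> illegal
(1,3): flips 2 -> legal
(1,6): no bracket -> illegal
(2,1): no bracket -> illegal
(3,1): flips 1 -> legal
(3,6): flips 1 -> legal
(4,1): flips 2 -> legal
(4,2): flips 1 -> legal
(4,5): no bracket -> illegal
(5,1): no bracket -> illegal
(5,2): no bracket -> illegal
(5,5): flips 1 -> legal
(6,1): no bracket -> illegal
(6,3): flips 2 -> legal
(6,4): flips 4 -> legal
(6,5): no bracket -> illegal
(7,1): flips 3 -> legal
(7,2): no bracket -> illegal
(7,3): no bracket -> illegal

Answer: (1,3) (3,1) (3,6) (4,1) (4,2) (5,5) (6,3) (6,4) (7,1)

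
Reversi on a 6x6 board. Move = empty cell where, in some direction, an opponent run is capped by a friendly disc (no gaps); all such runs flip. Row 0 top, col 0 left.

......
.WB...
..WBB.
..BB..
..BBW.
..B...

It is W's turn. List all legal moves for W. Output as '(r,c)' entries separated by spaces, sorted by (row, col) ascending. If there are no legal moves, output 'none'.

Answer: (0,2) (1,3) (2,5) (4,1)

Derivation:
(0,1): no bracket -> illegal
(0,2): flips 1 -> legal
(0,3): no bracket -> illegal
(1,3): flips 1 -> legal
(1,4): no bracket -> illegal
(1,5): no bracket -> illegal
(2,1): no bracket -> illegal
(2,5): flips 2 -> legal
(3,1): no bracket -> illegal
(3,4): no bracket -> illegal
(3,5): no bracket -> illegal
(4,1): flips 2 -> legal
(5,1): no bracket -> illegal
(5,3): no bracket -> illegal
(5,4): no bracket -> illegal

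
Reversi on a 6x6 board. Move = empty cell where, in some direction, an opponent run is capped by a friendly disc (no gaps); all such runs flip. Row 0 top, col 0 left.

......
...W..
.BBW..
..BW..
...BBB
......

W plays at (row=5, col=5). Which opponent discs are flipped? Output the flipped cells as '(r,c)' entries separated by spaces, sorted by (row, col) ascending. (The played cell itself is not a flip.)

Answer: (4,4)

Derivation:
Dir NW: opp run (4,4) capped by W -> flip
Dir N: opp run (4,5), next='.' -> no flip
Dir NE: edge -> no flip
Dir W: first cell '.' (not opp) -> no flip
Dir E: edge -> no flip
Dir SW: edge -> no flip
Dir S: edge -> no flip
Dir SE: edge -> no flip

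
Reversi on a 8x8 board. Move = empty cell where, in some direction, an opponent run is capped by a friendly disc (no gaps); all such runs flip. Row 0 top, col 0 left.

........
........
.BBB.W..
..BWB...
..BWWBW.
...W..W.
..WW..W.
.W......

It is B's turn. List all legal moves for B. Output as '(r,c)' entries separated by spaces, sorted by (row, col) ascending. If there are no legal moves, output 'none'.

(1,4): no bracket -> illegal
(1,5): no bracket -> illegal
(1,6): flips 1 -> legal
(2,4): flips 1 -> legal
(2,6): no bracket -> illegal
(3,5): no bracket -> illegal
(3,6): no bracket -> illegal
(3,7): no bracket -> illegal
(4,7): flips 1 -> legal
(5,1): no bracket -> illegal
(5,2): flips 1 -> legal
(5,4): flips 2 -> legal
(5,5): flips 2 -> legal
(5,7): no bracket -> illegal
(6,0): no bracket -> illegal
(6,1): no bracket -> illegal
(6,4): flips 1 -> legal
(6,5): no bracket -> illegal
(6,7): flips 1 -> legal
(7,0): no bracket -> illegal
(7,2): no bracket -> illegal
(7,3): flips 4 -> legal
(7,4): no bracket -> illegal
(7,5): no bracket -> illegal
(7,6): no bracket -> illegal
(7,7): no bracket -> illegal

Answer: (1,6) (2,4) (4,7) (5,2) (5,4) (5,5) (6,4) (6,7) (7,3)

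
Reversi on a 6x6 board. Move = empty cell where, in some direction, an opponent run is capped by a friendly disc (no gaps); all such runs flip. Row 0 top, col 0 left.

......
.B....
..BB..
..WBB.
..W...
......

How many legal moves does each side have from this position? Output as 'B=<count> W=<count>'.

-- B to move --
(2,1): no bracket -> illegal
(3,1): flips 1 -> legal
(4,1): flips 1 -> legal
(4,3): no bracket -> illegal
(5,1): flips 1 -> legal
(5,2): flips 2 -> legal
(5,3): no bracket -> illegal
B mobility = 4
-- W to move --
(0,0): no bracket -> illegal
(0,1): no bracket -> illegal
(0,2): no bracket -> illegal
(1,0): no bracket -> illegal
(1,2): flips 1 -> legal
(1,3): no bracket -> illegal
(1,4): flips 1 -> legal
(2,0): no bracket -> illegal
(2,1): no bracket -> illegal
(2,4): flips 1 -> legal
(2,5): no bracket -> illegal
(3,1): no bracket -> illegal
(3,5): flips 2 -> legal
(4,3): no bracket -> illegal
(4,4): no bracket -> illegal
(4,5): no bracket -> illegal
W mobility = 4

Answer: B=4 W=4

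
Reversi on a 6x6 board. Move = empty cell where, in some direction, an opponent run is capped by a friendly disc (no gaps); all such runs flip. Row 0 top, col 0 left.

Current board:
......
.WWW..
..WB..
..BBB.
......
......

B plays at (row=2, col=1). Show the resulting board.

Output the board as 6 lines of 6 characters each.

Answer: ......
.WWW..
.BBB..
..BBB.
......
......

Derivation:
Place B at (2,1); scan 8 dirs for brackets.
Dir NW: first cell '.' (not opp) -> no flip
Dir N: opp run (1,1), next='.' -> no flip
Dir NE: opp run (1,2), next='.' -> no flip
Dir W: first cell '.' (not opp) -> no flip
Dir E: opp run (2,2) capped by B -> flip
Dir SW: first cell '.' (not opp) -> no flip
Dir S: first cell '.' (not opp) -> no flip
Dir SE: first cell 'B' (not opp) -> no flip
All flips: (2,2)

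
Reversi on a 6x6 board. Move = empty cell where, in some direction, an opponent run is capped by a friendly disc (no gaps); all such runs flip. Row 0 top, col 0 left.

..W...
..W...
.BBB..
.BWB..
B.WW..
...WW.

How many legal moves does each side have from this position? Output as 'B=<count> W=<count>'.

-- B to move --
(0,1): flips 1 -> legal
(0,3): flips 1 -> legal
(1,1): no bracket -> illegal
(1,3): no bracket -> illegal
(3,4): no bracket -> illegal
(4,1): flips 1 -> legal
(4,4): no bracket -> illegal
(4,5): no bracket -> illegal
(5,1): flips 1 -> legal
(5,2): flips 2 -> legal
(5,5): no bracket -> illegal
B mobility = 5
-- W to move --
(1,0): flips 1 -> legal
(1,1): no bracket -> illegal
(1,3): flips 2 -> legal
(1,4): flips 1 -> legal
(2,0): flips 1 -> legal
(2,4): flips 1 -> legal
(3,0): flips 2 -> legal
(3,4): flips 2 -> legal
(4,1): no bracket -> illegal
(4,4): no bracket -> illegal
(5,0): no bracket -> illegal
(5,1): no bracket -> illegal
W mobility = 7

Answer: B=5 W=7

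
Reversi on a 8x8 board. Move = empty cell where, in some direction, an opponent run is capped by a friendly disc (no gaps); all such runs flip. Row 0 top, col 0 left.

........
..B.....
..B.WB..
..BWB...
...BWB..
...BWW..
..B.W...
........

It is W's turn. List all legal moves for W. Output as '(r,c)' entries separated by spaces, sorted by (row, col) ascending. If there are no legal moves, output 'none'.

(0,1): no bracket -> illegal
(0,2): no bracket -> illegal
(0,3): no bracket -> illegal
(1,1): flips 1 -> legal
(1,3): no bracket -> illegal
(1,4): no bracket -> illegal
(1,5): no bracket -> illegal
(1,6): no bracket -> illegal
(2,1): flips 2 -> legal
(2,3): no bracket -> illegal
(2,6): flips 1 -> legal
(3,1): flips 1 -> legal
(3,5): flips 2 -> legal
(3,6): flips 1 -> legal
(4,1): no bracket -> illegal
(4,2): flips 2 -> legal
(4,6): flips 1 -> legal
(5,1): no bracket -> illegal
(5,2): flips 1 -> legal
(5,6): no bracket -> illegal
(6,1): no bracket -> illegal
(6,3): flips 2 -> legal
(7,1): flips 2 -> legal
(7,2): no bracket -> illegal
(7,3): no bracket -> illegal

Answer: (1,1) (2,1) (2,6) (3,1) (3,5) (3,6) (4,2) (4,6) (5,2) (6,3) (7,1)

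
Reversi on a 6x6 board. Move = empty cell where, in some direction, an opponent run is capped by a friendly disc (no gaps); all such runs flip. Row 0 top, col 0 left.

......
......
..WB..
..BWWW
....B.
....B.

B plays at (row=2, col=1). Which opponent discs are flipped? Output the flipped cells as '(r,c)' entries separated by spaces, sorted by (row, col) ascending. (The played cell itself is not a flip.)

Answer: (2,2)

Derivation:
Dir NW: first cell '.' (not opp) -> no flip
Dir N: first cell '.' (not opp) -> no flip
Dir NE: first cell '.' (not opp) -> no flip
Dir W: first cell '.' (not opp) -> no flip
Dir E: opp run (2,2) capped by B -> flip
Dir SW: first cell '.' (not opp) -> no flip
Dir S: first cell '.' (not opp) -> no flip
Dir SE: first cell 'B' (not opp) -> no flip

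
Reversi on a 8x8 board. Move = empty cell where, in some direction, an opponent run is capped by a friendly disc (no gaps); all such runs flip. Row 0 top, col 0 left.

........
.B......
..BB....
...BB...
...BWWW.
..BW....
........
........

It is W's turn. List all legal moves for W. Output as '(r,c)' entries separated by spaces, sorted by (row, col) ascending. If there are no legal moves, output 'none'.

Answer: (0,0) (1,2) (1,3) (2,4) (4,2) (5,1)

Derivation:
(0,0): flips 3 -> legal
(0,1): no bracket -> illegal
(0,2): no bracket -> illegal
(1,0): no bracket -> illegal
(1,2): flips 2 -> legal
(1,3): flips 3 -> legal
(1,4): no bracket -> illegal
(2,0): no bracket -> illegal
(2,1): no bracket -> illegal
(2,4): flips 1 -> legal
(2,5): no bracket -> illegal
(3,1): no bracket -> illegal
(3,2): no bracket -> illegal
(3,5): no bracket -> illegal
(4,1): no bracket -> illegal
(4,2): flips 1 -> legal
(5,1): flips 1 -> legal
(5,4): no bracket -> illegal
(6,1): no bracket -> illegal
(6,2): no bracket -> illegal
(6,3): no bracket -> illegal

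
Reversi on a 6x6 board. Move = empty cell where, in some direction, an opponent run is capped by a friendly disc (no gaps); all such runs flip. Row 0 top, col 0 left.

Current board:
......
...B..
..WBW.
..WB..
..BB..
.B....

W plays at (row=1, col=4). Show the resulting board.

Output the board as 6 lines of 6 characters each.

Answer: ......
...BW.
..WWW.
..WB..
..BB..
.B....

Derivation:
Place W at (1,4); scan 8 dirs for brackets.
Dir NW: first cell '.' (not opp) -> no flip
Dir N: first cell '.' (not opp) -> no flip
Dir NE: first cell '.' (not opp) -> no flip
Dir W: opp run (1,3), next='.' -> no flip
Dir E: first cell '.' (not opp) -> no flip
Dir SW: opp run (2,3) capped by W -> flip
Dir S: first cell 'W' (not opp) -> no flip
Dir SE: first cell '.' (not opp) -> no flip
All flips: (2,3)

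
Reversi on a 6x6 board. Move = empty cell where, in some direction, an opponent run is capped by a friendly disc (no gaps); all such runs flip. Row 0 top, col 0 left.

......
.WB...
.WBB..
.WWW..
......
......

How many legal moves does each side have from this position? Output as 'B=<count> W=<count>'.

-- B to move --
(0,0): flips 1 -> legal
(0,1): no bracket -> illegal
(0,2): no bracket -> illegal
(1,0): flips 1 -> legal
(2,0): flips 1 -> legal
(2,4): no bracket -> illegal
(3,0): flips 1 -> legal
(3,4): no bracket -> illegal
(4,0): flips 1 -> legal
(4,1): flips 1 -> legal
(4,2): flips 1 -> legal
(4,3): flips 1 -> legal
(4,4): flips 1 -> legal
B mobility = 9
-- W to move --
(0,1): no bracket -> illegal
(0,2): flips 2 -> legal
(0,3): flips 1 -> legal
(1,3): flips 3 -> legal
(1,4): flips 1 -> legal
(2,4): flips 2 -> legal
(3,4): no bracket -> illegal
W mobility = 5

Answer: B=9 W=5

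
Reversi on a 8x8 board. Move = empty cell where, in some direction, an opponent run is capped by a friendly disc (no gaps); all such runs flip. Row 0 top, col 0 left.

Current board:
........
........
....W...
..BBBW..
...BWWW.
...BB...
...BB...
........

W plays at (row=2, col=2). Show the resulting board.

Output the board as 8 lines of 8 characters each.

Place W at (2,2); scan 8 dirs for brackets.
Dir NW: first cell '.' (not opp) -> no flip
Dir N: first cell '.' (not opp) -> no flip
Dir NE: first cell '.' (not opp) -> no flip
Dir W: first cell '.' (not opp) -> no flip
Dir E: first cell '.' (not opp) -> no flip
Dir SW: first cell '.' (not opp) -> no flip
Dir S: opp run (3,2), next='.' -> no flip
Dir SE: opp run (3,3) capped by W -> flip
All flips: (3,3)

Answer: ........
........
..W.W...
..BWBW..
...BWWW.
...BB...
...BB...
........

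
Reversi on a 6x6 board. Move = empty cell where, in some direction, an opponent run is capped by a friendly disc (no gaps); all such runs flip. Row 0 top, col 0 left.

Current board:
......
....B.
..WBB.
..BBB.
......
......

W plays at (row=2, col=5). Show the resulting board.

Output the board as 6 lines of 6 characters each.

Place W at (2,5); scan 8 dirs for brackets.
Dir NW: opp run (1,4), next='.' -> no flip
Dir N: first cell '.' (not opp) -> no flip
Dir NE: edge -> no flip
Dir W: opp run (2,4) (2,3) capped by W -> flip
Dir E: edge -> no flip
Dir SW: opp run (3,4), next='.' -> no flip
Dir S: first cell '.' (not opp) -> no flip
Dir SE: edge -> no flip
All flips: (2,3) (2,4)

Answer: ......
....B.
..WWWW
..BBB.
......
......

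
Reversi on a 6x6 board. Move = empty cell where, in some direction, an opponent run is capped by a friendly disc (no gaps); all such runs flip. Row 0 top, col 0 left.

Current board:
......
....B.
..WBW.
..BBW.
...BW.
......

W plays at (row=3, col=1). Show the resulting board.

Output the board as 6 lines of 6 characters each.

Place W at (3,1); scan 8 dirs for brackets.
Dir NW: first cell '.' (not opp) -> no flip
Dir N: first cell '.' (not opp) -> no flip
Dir NE: first cell 'W' (not opp) -> no flip
Dir W: first cell '.' (not opp) -> no flip
Dir E: opp run (3,2) (3,3) capped by W -> flip
Dir SW: first cell '.' (not opp) -> no flip
Dir S: first cell '.' (not opp) -> no flip
Dir SE: first cell '.' (not opp) -> no flip
All flips: (3,2) (3,3)

Answer: ......
....B.
..WBW.
.WWWW.
...BW.
......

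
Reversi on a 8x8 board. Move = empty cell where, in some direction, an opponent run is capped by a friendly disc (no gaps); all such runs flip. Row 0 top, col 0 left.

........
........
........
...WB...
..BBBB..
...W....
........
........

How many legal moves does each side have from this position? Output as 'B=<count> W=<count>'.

Answer: B=7 W=4

Derivation:
-- B to move --
(2,2): flips 1 -> legal
(2,3): flips 1 -> legal
(2,4): flips 1 -> legal
(3,2): flips 1 -> legal
(5,2): no bracket -> illegal
(5,4): no bracket -> illegal
(6,2): flips 1 -> legal
(6,3): flips 1 -> legal
(6,4): flips 1 -> legal
B mobility = 7
-- W to move --
(2,3): no bracket -> illegal
(2,4): no bracket -> illegal
(2,5): no bracket -> illegal
(3,1): flips 1 -> legal
(3,2): no bracket -> illegal
(3,5): flips 2 -> legal
(3,6): no bracket -> illegal
(4,1): no bracket -> illegal
(4,6): no bracket -> illegal
(5,1): flips 1 -> legal
(5,2): no bracket -> illegal
(5,4): no bracket -> illegal
(5,5): flips 1 -> legal
(5,6): no bracket -> illegal
W mobility = 4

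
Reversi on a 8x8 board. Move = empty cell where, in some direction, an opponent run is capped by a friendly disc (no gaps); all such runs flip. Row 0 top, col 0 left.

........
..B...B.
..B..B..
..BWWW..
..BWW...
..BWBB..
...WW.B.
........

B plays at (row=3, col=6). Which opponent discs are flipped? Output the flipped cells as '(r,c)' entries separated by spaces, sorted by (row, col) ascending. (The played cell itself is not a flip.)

Dir NW: first cell 'B' (not opp) -> no flip
Dir N: first cell '.' (not opp) -> no flip
Dir NE: first cell '.' (not opp) -> no flip
Dir W: opp run (3,5) (3,4) (3,3) capped by B -> flip
Dir E: first cell '.' (not opp) -> no flip
Dir SW: first cell '.' (not opp) -> no flip
Dir S: first cell '.' (not opp) -> no flip
Dir SE: first cell '.' (not opp) -> no flip

Answer: (3,3) (3,4) (3,5)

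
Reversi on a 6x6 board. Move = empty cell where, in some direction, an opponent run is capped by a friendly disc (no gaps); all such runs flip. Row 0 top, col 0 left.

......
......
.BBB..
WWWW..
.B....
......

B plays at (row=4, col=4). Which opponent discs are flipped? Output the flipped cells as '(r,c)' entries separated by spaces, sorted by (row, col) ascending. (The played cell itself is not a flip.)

Answer: (3,3)

Derivation:
Dir NW: opp run (3,3) capped by B -> flip
Dir N: first cell '.' (not opp) -> no flip
Dir NE: first cell '.' (not opp) -> no flip
Dir W: first cell '.' (not opp) -> no flip
Dir E: first cell '.' (not opp) -> no flip
Dir SW: first cell '.' (not opp) -> no flip
Dir S: first cell '.' (not opp) -> no flip
Dir SE: first cell '.' (not opp) -> no flip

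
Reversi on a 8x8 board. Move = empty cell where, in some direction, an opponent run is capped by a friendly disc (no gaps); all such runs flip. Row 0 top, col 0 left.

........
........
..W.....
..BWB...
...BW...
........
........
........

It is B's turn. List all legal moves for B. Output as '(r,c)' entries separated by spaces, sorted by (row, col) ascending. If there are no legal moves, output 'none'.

(1,1): no bracket -> illegal
(1,2): flips 1 -> legal
(1,3): no bracket -> illegal
(2,1): no bracket -> illegal
(2,3): flips 1 -> legal
(2,4): no bracket -> illegal
(3,1): no bracket -> illegal
(3,5): no bracket -> illegal
(4,2): no bracket -> illegal
(4,5): flips 1 -> legal
(5,3): no bracket -> illegal
(5,4): flips 1 -> legal
(5,5): no bracket -> illegal

Answer: (1,2) (2,3) (4,5) (5,4)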